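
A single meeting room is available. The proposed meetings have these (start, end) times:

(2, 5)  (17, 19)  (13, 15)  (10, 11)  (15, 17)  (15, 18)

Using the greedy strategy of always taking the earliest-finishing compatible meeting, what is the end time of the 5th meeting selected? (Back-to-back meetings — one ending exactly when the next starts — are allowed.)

Greedy by earliest finish: after sorting by end time, pick each interval compatible with the last pick.
By end time: (2,5), (10,11), (13,15), (15,17), (15,18), (17,19).
Pick (2,5); next start ≥ 5 → (10,11); next start ≥ 11 → (13,15); next start ≥ 15 → (15,17); next start ≥ 17 → (17,19).
Selected: (2,5) (10,11) (13,15) (15,17) (17,19)

19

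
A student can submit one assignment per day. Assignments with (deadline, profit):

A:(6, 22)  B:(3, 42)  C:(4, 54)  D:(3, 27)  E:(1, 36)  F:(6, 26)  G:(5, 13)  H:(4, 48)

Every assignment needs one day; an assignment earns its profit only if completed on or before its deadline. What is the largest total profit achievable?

Sort by profit descending; place each in the latest free slot ≤ its deadline.
By profit: C(d4,54), H(d4,48), B(d3,42), E(d1,36), D(d3,27), F(d6,26), A(d6,22), G(d5,13)
C→slot 4; H→slot 3; B→slot 2; E→slot 1; D skipped; F→slot 6; A→slot 5; G skipped.
Profit = 36 + 42 + 48 + 54 + 22 + 26 = 228

228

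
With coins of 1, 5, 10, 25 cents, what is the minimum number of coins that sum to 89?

8

Greedy: take as many of the largest coin as possible, then repeat with the remainder.
89 = 3×25 + 1×10 + 4×1
Total coins = 3 + 1 + 4 = 8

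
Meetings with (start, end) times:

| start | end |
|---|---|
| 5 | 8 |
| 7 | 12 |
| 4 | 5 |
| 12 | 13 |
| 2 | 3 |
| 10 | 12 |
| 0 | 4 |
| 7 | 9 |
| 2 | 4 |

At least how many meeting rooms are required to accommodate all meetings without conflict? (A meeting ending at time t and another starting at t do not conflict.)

3

Count concurrent intervals with a sweep; the peak is the room count.
starts: [0, 2, 2, 4, 5, 7, 7, 10, 12]
ends:   [3, 4, 4, 5, 8, 9, 12, 12, 13]
s0→1 s2→2 s2→3  — peak 3.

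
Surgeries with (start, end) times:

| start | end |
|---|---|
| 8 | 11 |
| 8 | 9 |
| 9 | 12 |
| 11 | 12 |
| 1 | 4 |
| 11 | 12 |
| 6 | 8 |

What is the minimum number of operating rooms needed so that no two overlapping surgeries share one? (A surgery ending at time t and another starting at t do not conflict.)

3

Count concurrent intervals with a sweep; the peak is the room count.
Events (time:±→running): 1:+→1 4:-→0 6:+→1 8:-→0 8:+→1 8:+→2 9:-→1 9:+→2 11:-→1 11:+→2 11:+→3 … peak 3.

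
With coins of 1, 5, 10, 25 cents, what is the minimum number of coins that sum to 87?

6

87 − 3×25→12 − 1×10→2 − 2×1→0
Total coins = 3 + 1 + 2 = 6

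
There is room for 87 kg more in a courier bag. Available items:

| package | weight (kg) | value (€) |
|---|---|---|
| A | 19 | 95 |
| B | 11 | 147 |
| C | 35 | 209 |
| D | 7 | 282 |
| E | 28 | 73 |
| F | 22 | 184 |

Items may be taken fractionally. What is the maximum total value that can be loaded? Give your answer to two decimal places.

882.00

Sort by value per unit weight and fill in that order.
Ratios (sorted): D 40.29, B 13.36, F 8.36, C 5.97, A 5.00, E 2.61
take D (7 @ 282); take B (11 @ 147); take F (22 @ 184); take C (35 @ 209); take 12/19 of A → 60.00. Capacity used 87/87.
Total value = 882.00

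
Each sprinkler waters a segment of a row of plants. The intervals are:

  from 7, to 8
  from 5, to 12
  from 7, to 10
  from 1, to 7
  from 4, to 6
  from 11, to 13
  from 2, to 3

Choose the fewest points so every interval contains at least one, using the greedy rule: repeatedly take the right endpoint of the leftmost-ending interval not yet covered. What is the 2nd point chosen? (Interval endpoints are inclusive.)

6

Process intervals by earliest right end; each time one isn't hit yet, stab at its right endpoint.
Sorted: [2,3] [4,6] [1,7] [7,8] [7,10] [5,12] [11,13]
{[2,3]} hit by 3; {[4,6],[1,7]} hit by 6; {[7,8],[7,10],[5,12]} hit by 8; {[11,13]} hit by 13.
Points: 3, 6, 8, 13 (4 total).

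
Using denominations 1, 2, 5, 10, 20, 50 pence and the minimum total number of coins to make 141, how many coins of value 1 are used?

1

Use the largest denomination that fits, subtract, and repeat.
141 = 2×50 + 2×20 + 1×1
Count of 1: 1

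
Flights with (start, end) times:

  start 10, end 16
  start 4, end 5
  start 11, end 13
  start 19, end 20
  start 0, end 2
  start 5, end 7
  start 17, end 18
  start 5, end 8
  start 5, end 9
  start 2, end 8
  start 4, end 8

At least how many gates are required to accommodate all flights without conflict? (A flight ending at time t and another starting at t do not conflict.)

starts: [0, 2, 4, 4, 5, 5, 5, 10, 11, 17, 19]
ends:   [2, 5, 7, 8, 8, 8, 9, 13, 16, 18, 20]
s0→1 e2→0 s2→1 s4→2 s4→3 e5→2 s5→3 s5→4 s5→5  — peak 5.

5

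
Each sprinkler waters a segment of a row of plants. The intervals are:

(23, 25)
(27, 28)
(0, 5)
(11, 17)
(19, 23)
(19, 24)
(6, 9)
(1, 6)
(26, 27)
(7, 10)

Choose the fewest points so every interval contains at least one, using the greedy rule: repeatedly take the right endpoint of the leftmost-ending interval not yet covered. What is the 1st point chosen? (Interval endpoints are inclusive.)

By right end: [0,5]  [1,6]  [6,9]  [7,10]  [11,17]  [19,23]  [19,24]  [23,25]  [26,27]  [27,28]
[0,5] uncovered → point at 5; [6,9] uncovered → point at 9; [11,17] uncovered → point at 17; [19,23] uncovered → point at 23; [26,27] uncovered → point at 27.
Points: 5, 9, 17, 23, 27 (5 total).

5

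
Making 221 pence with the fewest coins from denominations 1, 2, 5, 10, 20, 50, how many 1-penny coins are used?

221 − 4×50→21 − 1×20→1 − 1×1→0
Count of 1: 1

1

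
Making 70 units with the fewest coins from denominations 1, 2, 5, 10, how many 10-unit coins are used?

7

70 = 7×10
Count of 10: 7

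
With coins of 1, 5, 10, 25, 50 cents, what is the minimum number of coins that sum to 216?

216 − 4×50→16 − 1×10→6 − 1×5→1 − 1×1→0
Total coins = 4 + 1 + 1 + 1 = 7

7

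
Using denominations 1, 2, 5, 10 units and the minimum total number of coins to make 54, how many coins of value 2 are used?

54 − 5×10→4 − 2×2→0
Count of 2: 2

2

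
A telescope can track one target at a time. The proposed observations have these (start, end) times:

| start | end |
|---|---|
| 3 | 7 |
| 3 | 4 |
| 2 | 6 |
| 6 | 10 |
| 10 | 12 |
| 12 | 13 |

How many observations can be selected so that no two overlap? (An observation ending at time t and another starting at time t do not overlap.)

4

Sort by end time and greedily take each interval whose start is ≥ the last chosen end.
By end time: (3,4), (2,6), (3,7), (6,10), (10,12), (12,13).
Pick (3,4); next start ≥ 4 → (6,10); next start ≥ 10 → (10,12); next start ≥ 12 → (12,13).
Selected 4 observations.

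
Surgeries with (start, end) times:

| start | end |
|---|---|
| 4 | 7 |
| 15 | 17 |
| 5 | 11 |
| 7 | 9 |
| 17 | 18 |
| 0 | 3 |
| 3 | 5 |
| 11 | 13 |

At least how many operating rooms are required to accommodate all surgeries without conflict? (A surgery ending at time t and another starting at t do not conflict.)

2

Count concurrent intervals with a sweep; the peak is the room count.
starts: [0, 3, 4, 5, 7, 11, 15, 17]
ends:   [3, 5, 7, 9, 11, 13, 17, 18]
s0→1 e3→0 s3→1 s4→2  — peak 2.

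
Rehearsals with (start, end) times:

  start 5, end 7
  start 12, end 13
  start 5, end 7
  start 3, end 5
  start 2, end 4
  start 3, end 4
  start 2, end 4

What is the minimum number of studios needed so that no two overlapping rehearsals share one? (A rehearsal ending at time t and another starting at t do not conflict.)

Count concurrent intervals with a sweep; the peak is the room count.
Events (time:±→running): 2:+→1 2:+→2 3:+→3 3:+→4 … peak 4.

4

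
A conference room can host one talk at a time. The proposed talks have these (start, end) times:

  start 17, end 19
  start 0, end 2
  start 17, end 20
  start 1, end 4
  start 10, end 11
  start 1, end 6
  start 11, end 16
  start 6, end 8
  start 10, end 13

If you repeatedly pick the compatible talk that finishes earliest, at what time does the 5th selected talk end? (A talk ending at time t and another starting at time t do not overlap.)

Sorted by end: (0,2)  (1,4)  (1,6)  (6,8)  (10,11)  (10,13)  (11,16)  (17,19)  (17,20)
take (0,2); skip (1,4); skip (1,6); take (6,8); take (10,11); take (11,16); take (17,19).
Selected: (0,2) (6,8) (10,11) (11,16) (17,19)

19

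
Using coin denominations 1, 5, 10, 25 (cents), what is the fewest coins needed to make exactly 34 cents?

6

Greedy: take as many of the largest coin as possible, then repeat with the remainder.
34 = 1×25 + 1×5 + 4×1
Total coins = 1 + 1 + 4 = 6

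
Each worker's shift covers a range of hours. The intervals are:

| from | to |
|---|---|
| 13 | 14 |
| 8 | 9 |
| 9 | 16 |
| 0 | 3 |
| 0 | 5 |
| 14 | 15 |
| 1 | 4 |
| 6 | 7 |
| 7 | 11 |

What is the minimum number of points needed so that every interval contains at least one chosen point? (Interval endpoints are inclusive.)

By right end: [0,3]  [1,4]  [0,5]  [6,7]  [8,9]  [7,11]  [13,14]  [14,15]  [9,16]
[0,3] uncovered → point at 3; [6,7] uncovered → point at 7; [8,9] uncovered → point at 9; [13,14] uncovered → point at 14.
Points: 3, 7, 9, 14 (4 total).

4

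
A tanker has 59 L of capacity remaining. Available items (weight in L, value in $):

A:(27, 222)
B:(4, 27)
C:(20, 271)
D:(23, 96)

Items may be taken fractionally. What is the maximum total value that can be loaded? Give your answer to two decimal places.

553.39

Sort by value per unit weight and fill in that order.
Order: C (271/20=13.55) > A (222/27=8.22) > B (27/4=6.75) > D (96/23=4.17)
Fill: take C (20 @ 271) → take A (27 @ 222) → take B (4 @ 27) → take 8/23 of D → 33.39; 59/59 used.
Total value = 553.39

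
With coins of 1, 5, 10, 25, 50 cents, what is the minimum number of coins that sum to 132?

Greedy: take as many of the largest coin as possible, then repeat with the remainder.
132 − 2×50→32 − 1×25→7 − 1×5→2 − 2×1→0
Total coins = 2 + 1 + 1 + 2 = 6

6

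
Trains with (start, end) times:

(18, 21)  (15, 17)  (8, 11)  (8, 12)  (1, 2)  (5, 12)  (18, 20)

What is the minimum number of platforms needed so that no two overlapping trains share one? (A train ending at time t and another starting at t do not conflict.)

3

Count concurrent intervals with a sweep; the peak is the room count.
starts: [1, 5, 8, 8, 15, 18, 18]
ends:   [2, 11, 12, 12, 17, 20, 21]
s1→1 e2→0 s5→1 s8→2 s8→3  — peak 3.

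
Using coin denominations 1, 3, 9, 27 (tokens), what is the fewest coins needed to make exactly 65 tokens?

5

Greedy: take as many of the largest coin as possible, then repeat with the remainder.
65 − 2×27→11 − 1×9→2 − 2×1→0
Total coins = 2 + 1 + 2 = 5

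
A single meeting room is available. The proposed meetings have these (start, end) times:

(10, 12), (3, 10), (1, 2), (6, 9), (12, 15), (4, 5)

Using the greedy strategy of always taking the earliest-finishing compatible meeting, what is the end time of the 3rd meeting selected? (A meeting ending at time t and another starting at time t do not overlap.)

Sorted by end: (1,2)  (4,5)  (6,9)  (3,10)  (10,12)  (12,15)
take (1,2); take (4,5); take (6,9); take (10,12); take (12,15).
Selected: (1,2) (4,5) (6,9) (10,12) (12,15)

9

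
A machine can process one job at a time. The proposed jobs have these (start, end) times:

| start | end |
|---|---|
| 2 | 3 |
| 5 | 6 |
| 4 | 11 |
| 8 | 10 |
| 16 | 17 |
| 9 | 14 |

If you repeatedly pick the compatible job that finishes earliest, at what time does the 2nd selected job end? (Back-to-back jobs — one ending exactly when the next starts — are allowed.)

6

Order by finish time; keep every interval that doesn't clash with the previous kept one.
Sorted by end: (2,3)  (5,6)  (8,10)  (4,11)  (9,14)  (16,17)
take (2,3); take (5,6); take (8,10); skip (4,11); take (16,17).
Selected: (2,3) (5,6) (8,10) (16,17)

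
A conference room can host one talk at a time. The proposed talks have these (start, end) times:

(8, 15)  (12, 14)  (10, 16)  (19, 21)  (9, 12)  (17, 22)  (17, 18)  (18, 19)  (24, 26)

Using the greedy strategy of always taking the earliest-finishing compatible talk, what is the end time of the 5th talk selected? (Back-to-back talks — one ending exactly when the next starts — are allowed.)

Sort by end time and greedily take each interval whose start is ≥ the last chosen end.
By end time: (9,12), (12,14), (8,15), (10,16), (17,18), (18,19), (19,21), (17,22), (24,26).
Pick (9,12); next start ≥ 12 → (12,14); next start ≥ 14 → (17,18); next start ≥ 18 → (18,19); next start ≥ 19 → (19,21); next start ≥ 21 → (24,26).
Selected: (9,12) (12,14) (17,18) (18,19) (19,21) (24,26)

21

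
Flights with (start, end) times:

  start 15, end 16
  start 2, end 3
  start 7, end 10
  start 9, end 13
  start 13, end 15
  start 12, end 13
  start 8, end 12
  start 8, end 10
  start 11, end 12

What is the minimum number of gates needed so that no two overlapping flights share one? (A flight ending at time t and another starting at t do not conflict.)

4

The answer is the maximum number of intervals overlapping at any instant.
Events (time:±→running): 2:+→1 3:-→0 7:+→1 8:+→2 8:+→3 9:+→4 … peak 4.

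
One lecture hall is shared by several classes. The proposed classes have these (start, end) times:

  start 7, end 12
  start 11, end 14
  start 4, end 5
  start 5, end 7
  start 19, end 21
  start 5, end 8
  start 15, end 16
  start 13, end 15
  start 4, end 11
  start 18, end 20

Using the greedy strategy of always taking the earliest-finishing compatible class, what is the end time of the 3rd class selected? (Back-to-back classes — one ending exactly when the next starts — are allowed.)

12

Order by finish time; keep every interval that doesn't clash with the previous kept one.
Sorted by end: (4,5)  (5,7)  (5,8)  (4,11)  (7,12)  (11,14)  (13,15)  (15,16)  (18,20)  (19,21)
take (4,5); take (5,7); skip (4,11); take (7,12); take (13,15); take (15,16); take (18,20).
Selected: (4,5) (5,7) (7,12) (13,15) (15,16) (18,20)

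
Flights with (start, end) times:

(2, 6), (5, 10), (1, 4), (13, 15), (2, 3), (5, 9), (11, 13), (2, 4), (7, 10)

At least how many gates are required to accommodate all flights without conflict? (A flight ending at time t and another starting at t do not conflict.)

4

The answer is the maximum number of intervals overlapping at any instant.
starts: [1, 2, 2, 2, 5, 5, 7, 11, 13]
ends:   [3, 4, 4, 6, 9, 10, 10, 13, 15]
s1→1 s2→2 s2→3 s2→4  — peak 4.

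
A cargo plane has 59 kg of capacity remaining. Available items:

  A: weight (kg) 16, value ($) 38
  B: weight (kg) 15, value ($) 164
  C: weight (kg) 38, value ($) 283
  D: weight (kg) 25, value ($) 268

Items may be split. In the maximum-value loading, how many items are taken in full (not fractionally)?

2

Greedy by value/weight ratio, highest first.
Ratios (sorted): B 10.93, D 10.72, C 7.45, A 2.38
take B (15 @ 164); take D (25 @ 268); take 19/38 of C → 141.50. Capacity used 59/59.
2 item(s) taken whole; one partial (take 19/38 of C).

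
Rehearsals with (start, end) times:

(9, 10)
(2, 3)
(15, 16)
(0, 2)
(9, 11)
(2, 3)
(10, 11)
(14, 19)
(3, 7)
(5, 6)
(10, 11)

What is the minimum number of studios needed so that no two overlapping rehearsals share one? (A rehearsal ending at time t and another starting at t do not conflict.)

starts: [0, 2, 2, 3, 5, 9, 9, 10, 10, 14, 15]
ends:   [2, 3, 3, 6, 7, 10, 11, 11, 11, 16, 19]
s0→1 e2→0 s2→1 s2→2 e3→1 e3→0 s3→1 s5→2 e6→1 e7→0 s9→1 s9→2 e10→1 s10→2 s10→3  — peak 3.

3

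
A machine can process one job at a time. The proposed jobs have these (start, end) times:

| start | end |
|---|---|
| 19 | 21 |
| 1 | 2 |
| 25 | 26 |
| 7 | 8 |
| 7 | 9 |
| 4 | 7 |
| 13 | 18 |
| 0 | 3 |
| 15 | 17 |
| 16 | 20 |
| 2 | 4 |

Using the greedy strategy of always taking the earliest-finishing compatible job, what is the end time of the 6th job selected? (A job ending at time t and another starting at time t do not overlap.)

21

Sorted by end: (1,2)  (0,3)  (2,4)  (4,7)  (7,8)  (7,9)  (15,17)  (13,18)  (16,20)  (19,21)  (25,26)
take (1,2); skip (0,3); take (2,4); take (4,7); take (7,8); take (15,17); skip (13,18); take (19,21); take (25,26).
Selected: (1,2) (2,4) (4,7) (7,8) (15,17) (19,21) (25,26)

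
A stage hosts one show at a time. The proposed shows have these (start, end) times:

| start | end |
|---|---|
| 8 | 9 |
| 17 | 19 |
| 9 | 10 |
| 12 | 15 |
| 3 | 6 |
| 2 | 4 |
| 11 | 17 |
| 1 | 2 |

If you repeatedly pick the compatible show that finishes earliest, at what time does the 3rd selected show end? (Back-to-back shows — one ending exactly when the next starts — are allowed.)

9

Order by finish time; keep every interval that doesn't clash with the previous kept one.
By end time: (1,2), (2,4), (3,6), (8,9), (9,10), (12,15), (11,17), (17,19).
Pick (1,2); next start ≥ 2 → (2,4); next start ≥ 4 → (8,9); next start ≥ 9 → (9,10); next start ≥ 10 → (12,15); next start ≥ 15 → (17,19).
Selected: (1,2) (2,4) (8,9) (9,10) (12,15) (17,19)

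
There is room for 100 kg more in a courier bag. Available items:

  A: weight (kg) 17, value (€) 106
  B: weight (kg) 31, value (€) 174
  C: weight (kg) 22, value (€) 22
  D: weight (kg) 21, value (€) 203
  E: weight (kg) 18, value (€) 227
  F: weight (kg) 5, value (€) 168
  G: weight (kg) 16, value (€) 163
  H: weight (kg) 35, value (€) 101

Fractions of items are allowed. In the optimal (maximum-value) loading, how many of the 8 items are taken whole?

5

Greedy by value/weight ratio, highest first.
Order: F (168/5=33.60) > E (227/18=12.61) > G (163/16=10.19) > D (203/21=9.67) > A (106/17=6.24) > B (174/31=5.61) > H (101/35=2.89) > C (22/22=1.00)
Fill: take F (5 @ 168) → take E (18 @ 227) → take G (16 @ 163) → take D (21 @ 203) → take A (17 @ 106) → take 23/31 of B → 129.10; 100/100 used.
5 item(s) taken whole; one partial (take 23/31 of B).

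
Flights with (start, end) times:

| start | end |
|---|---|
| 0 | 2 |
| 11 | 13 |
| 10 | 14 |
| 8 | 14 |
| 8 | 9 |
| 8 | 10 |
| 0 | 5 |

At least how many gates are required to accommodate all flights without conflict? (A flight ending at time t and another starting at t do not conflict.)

The answer is the maximum number of intervals overlapping at any instant.
starts: [0, 0, 8, 8, 8, 10, 11]
ends:   [2, 5, 9, 10, 13, 14, 14]
s0→1 s0→2 e2→1 e5→0 s8→1 s8→2 s8→3  — peak 3.

3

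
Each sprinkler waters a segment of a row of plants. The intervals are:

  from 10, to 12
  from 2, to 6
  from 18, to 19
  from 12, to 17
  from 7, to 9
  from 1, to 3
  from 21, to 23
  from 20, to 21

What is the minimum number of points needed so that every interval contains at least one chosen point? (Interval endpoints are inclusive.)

Sort by right endpoint; whenever an interval is uncovered, place a point at its right end.
Sorted: [1,3] [2,6] [7,9] [10,12] [12,17] [18,19] [20,21] [21,23]
{[1,3],[2,6]} hit by 3; {[7,9]} hit by 9; {[10,12],[12,17]} hit by 12; {[18,19]} hit by 19; {[20,21],[21,23]} hit by 21.
Points: 3, 9, 12, 19, 21 (5 total).

5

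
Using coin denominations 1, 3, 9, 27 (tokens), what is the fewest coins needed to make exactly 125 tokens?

9

Use the largest denomination that fits, subtract, and repeat.
125 = 4×27 + 1×9 + 2×3 + 2×1
Total coins = 4 + 1 + 2 + 2 = 9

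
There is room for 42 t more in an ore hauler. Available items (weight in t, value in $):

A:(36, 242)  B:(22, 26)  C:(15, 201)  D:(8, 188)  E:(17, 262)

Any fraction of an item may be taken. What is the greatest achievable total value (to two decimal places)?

Greedy by value/weight ratio, highest first.
Ratios (sorted): D 23.50, E 15.41, C 13.40, A 6.72, B 1.18
take D (8 @ 188); take E (17 @ 262); take C (15 @ 201); take 2/36 of A → 13.44. Capacity used 42/42.
Total value = 664.44

664.44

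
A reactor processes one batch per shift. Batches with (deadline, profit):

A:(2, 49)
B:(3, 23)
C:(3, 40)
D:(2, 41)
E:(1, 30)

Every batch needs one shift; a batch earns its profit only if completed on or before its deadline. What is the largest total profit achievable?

130

By profit: A(d2,49), D(d2,41), C(d3,40), E(d1,30), B(d3,23)
A→slot 2; D→slot 1; C→slot 3; E skipped; B skipped.
Profit = 41 + 49 + 40 = 130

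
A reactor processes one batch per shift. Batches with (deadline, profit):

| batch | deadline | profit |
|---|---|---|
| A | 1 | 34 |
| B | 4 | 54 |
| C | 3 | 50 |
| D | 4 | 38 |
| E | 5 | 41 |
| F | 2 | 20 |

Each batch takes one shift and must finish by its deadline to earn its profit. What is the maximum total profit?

Sort by profit descending; place each in the latest free slot ≤ its deadline.
Profit order: B=54 C=50 E=41 D=38 A=34 F=20
Assign: B→slot 4, C→slot 3, E→slot 5, D→slot 2, A→slot 1, F skipped.
Slots: [1:A] [2:D] [3:C] [4:B] [5:E]
Profit = 34 + 38 + 50 + 54 + 41 = 217

217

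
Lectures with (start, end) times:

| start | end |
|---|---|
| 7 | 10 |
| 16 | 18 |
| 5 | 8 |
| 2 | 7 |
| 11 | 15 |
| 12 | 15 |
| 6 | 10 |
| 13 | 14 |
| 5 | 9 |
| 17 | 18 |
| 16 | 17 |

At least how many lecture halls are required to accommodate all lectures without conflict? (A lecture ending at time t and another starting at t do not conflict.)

4

Count concurrent intervals with a sweep; the peak is the room count.
starts: [2, 5, 5, 6, 7, 11, 12, 13, 16, 16, 17]
ends:   [7, 8, 9, 10, 10, 14, 15, 15, 17, 18, 18]
s2→1 s5→2 s5→3 s6→4  — peak 4.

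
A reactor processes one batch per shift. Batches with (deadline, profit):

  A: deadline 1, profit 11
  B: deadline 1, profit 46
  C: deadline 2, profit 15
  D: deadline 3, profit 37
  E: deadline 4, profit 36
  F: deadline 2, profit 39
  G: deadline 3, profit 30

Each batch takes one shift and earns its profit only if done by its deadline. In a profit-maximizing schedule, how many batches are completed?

4

Profit order: B=46 F=39 D=37 E=36 G=30 C=15 A=11
Assign: B→slot 1, F→slot 2, D→slot 3, E→slot 4, G skipped, C skipped, A skipped.
Slots: [1:B] [2:F] [3:D] [4:E]
4 of 7 scheduled.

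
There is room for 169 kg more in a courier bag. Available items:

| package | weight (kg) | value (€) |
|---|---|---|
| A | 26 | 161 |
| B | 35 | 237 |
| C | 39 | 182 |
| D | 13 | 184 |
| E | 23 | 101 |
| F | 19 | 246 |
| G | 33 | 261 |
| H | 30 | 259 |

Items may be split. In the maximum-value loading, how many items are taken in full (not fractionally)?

6

Ratios (sorted): D 14.15, F 12.95, H 8.63, G 7.91, B 6.77, A 6.19, C 4.67, E 4.39
take D (13 @ 184); take F (19 @ 246); take H (30 @ 259); take G (33 @ 261); take B (35 @ 237); take A (26 @ 161); take 13/39 of C → 60.67. Capacity used 169/169.
6 item(s) taken whole; one partial (take 13/39 of C).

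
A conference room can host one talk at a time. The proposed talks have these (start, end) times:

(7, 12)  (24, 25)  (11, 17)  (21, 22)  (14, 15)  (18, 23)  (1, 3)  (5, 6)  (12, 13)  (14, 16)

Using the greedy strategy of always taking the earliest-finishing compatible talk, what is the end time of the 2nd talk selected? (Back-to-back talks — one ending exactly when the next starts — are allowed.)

Sorted by end: (1,3)  (5,6)  (7,12)  (12,13)  (14,15)  (14,16)  (11,17)  (21,22)  (18,23)  (24,25)
take (1,3); take (5,6); take (7,12); take (12,13); take (14,15); take (21,22); take (24,25).
Selected: (1,3) (5,6) (7,12) (12,13) (14,15) (21,22) (24,25)

6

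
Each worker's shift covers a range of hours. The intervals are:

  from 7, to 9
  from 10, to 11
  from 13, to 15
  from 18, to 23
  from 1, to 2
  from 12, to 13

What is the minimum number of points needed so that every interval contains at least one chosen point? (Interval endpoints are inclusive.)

Sorted: [1,2] [7,9] [10,11] [12,13] [13,15] [18,23]
{[1,2]} hit by 2; {[7,9]} hit by 9; {[10,11]} hit by 11; {[12,13],[13,15]} hit by 13; {[18,23]} hit by 23.
Points: 2, 9, 11, 13, 23 (5 total).

5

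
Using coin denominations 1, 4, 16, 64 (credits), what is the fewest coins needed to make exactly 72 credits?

Use the largest denomination that fits, subtract, and repeat.
72 = 1×64 + 2×4
Total coins = 1 + 2 = 3

3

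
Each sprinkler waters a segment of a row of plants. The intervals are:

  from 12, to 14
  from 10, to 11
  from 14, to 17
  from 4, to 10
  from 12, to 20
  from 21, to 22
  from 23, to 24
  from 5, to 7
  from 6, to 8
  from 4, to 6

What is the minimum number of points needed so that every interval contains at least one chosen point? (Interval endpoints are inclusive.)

5

Process intervals by earliest right end; each time one isn't hit yet, stab at its right endpoint.
Sorted: [4,6] [5,7] [6,8] [4,10] [10,11] [12,14] [14,17] [12,20] [21,22] [23,24]
{[4,6],[5,7],[6,8],[4,10]} hit by 6; {[10,11]} hit by 11; {[12,14],[14,17],[12,20]} hit by 14; {[21,22]} hit by 22; {[23,24]} hit by 24.
Points: 6, 11, 14, 22, 24 (5 total).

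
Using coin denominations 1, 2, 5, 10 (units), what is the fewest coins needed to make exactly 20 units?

2

20 − 2×10→0
Total coins = 2 = 2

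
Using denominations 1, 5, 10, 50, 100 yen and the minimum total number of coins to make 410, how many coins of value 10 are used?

1

410 − 4×100→10 − 1×10→0
Count of 10: 1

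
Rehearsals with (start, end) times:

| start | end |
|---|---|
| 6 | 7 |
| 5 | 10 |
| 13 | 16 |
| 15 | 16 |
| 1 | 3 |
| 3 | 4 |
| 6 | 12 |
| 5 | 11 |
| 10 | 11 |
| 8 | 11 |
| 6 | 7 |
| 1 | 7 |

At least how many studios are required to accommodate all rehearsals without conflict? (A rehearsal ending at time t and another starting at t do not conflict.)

6

starts: [1, 1, 3, 5, 5, 6, 6, 6, 8, 10, 13, 15]
ends:   [3, 4, 7, 7, 7, 10, 11, 11, 11, 12, 16, 16]
s1→1 s1→2 e3→1 s3→2 e4→1 s5→2 s5→3 s6→4 s6→5 s6→6  — peak 6.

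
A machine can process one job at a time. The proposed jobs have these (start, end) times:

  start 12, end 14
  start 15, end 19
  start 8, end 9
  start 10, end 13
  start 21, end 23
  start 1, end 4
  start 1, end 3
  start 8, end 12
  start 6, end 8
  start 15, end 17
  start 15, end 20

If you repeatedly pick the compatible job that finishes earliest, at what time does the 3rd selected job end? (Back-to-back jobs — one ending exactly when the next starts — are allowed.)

By end time: (1,3), (1,4), (6,8), (8,9), (8,12), (10,13), (12,14), (15,17), (15,19), (15,20), (21,23).
Pick (1,3); next start ≥ 3 → (6,8); next start ≥ 8 → (8,9); next start ≥ 9 → (10,13); next start ≥ 13 → (15,17); next start ≥ 17 → (21,23).
Selected: (1,3) (6,8) (8,9) (10,13) (15,17) (21,23)

9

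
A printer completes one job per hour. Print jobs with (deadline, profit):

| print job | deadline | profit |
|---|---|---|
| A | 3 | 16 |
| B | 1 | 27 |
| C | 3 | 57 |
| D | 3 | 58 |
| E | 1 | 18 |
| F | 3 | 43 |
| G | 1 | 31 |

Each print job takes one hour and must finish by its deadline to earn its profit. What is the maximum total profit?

158

Sort by profit descending; place each in the latest free slot ≤ its deadline.
Profit order: D=58 C=57 F=43 G=31 B=27 E=18 A=16
Assign: D→slot 3, C→slot 2, F→slot 1, G skipped, B skipped, E skipped, A skipped.
Slots: [1:F] [2:C] [3:D]
Profit = 43 + 57 + 58 = 158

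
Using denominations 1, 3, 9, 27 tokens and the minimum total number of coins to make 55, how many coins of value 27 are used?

55 − 2×27→1 − 1×1→0
Count of 27: 2

2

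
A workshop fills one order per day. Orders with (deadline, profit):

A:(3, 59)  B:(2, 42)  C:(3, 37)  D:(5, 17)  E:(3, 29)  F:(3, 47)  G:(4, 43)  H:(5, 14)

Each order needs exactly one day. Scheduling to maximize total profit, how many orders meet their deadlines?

Sort by profit descending; place each in the latest free slot ≤ its deadline.
By profit: A(d3,59), F(d3,47), G(d4,43), B(d2,42), C(d3,37), E(d3,29), D(d5,17), H(d5,14)
A→slot 3; F→slot 2; G→slot 4; B→slot 1; C skipped; E skipped; D→slot 5; H skipped.
5 of 8 scheduled.

5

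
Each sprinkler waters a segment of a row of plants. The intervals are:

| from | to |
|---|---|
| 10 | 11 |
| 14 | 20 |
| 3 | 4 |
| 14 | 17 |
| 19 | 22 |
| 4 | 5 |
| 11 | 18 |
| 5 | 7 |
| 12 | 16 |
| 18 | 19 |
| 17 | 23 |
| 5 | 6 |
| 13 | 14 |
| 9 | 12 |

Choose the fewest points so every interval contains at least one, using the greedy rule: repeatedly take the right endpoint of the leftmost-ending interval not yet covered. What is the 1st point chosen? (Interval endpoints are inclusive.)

4

Sort by right endpoint; whenever an interval is uncovered, place a point at its right end.
Sorted: [3,4] [4,5] [5,6] [5,7] [10,11] [9,12] [13,14] [12,16] [14,17] [11,18] [18,19] [14,20] [19,22] [17,23]
{[3,4],[4,5]} hit by 4; {[5,6],[5,7]} hit by 6; {[10,11],[9,12]} hit by 11; {[13,14],[12,16],[14,17],[11,18]} hit by 14; {[18,19],[14,20],[19,22],[17,23]} hit by 19.
Points: 4, 6, 11, 14, 19 (5 total).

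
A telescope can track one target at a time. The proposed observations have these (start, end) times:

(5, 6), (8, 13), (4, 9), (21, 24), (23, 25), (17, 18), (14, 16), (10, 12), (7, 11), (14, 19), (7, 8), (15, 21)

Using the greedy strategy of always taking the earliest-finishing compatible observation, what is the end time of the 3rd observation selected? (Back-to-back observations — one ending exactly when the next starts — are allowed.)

Greedy by earliest finish: after sorting by end time, pick each interval compatible with the last pick.
By end time: (5,6), (7,8), (4,9), (7,11), (10,12), (8,13), (14,16), (17,18), (14,19), (15,21), (21,24), (23,25).
Pick (5,6); next start ≥ 6 → (7,8); next start ≥ 8 → (10,12); next start ≥ 12 → (14,16); next start ≥ 16 → (17,18); next start ≥ 18 → (21,24).
Selected: (5,6) (7,8) (10,12) (14,16) (17,18) (21,24)

12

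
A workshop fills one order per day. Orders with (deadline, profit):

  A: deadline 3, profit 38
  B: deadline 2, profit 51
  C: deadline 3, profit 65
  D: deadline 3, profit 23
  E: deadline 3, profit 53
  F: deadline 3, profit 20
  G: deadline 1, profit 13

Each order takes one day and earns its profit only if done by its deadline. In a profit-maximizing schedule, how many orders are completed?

3

By profit: C(d3,65), E(d3,53), B(d2,51), A(d3,38), D(d3,23), F(d3,20), G(d1,13)
C→slot 3; E→slot 2; B→slot 1; A skipped; D skipped; F skipped; G skipped.
3 of 7 scheduled.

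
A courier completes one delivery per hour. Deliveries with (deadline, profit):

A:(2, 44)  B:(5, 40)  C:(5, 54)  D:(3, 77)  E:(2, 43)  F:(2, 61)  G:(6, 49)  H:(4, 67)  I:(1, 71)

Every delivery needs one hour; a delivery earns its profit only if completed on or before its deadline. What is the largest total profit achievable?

Take jobs in profit order; each goes to the latest open slot no later than its deadline.
By profit: D(d3,77), I(d1,71), H(d4,67), F(d2,61), C(d5,54), G(d6,49), A(d2,44), E(d2,43), B(d5,40)
D→slot 3; I→slot 1; H→slot 4; F→slot 2; C→slot 5; G→slot 6; A skipped; E skipped; B skipped.
Profit = 71 + 61 + 77 + 67 + 54 + 49 = 379

379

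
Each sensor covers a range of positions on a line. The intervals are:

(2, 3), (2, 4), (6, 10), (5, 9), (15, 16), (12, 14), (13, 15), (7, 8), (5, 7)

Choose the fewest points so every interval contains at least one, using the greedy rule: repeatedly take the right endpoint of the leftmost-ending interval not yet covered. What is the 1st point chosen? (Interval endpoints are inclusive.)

Sort by right endpoint; whenever an interval is uncovered, place a point at its right end.
Sorted: [2,3] [2,4] [5,7] [7,8] [5,9] [6,10] [12,14] [13,15] [15,16]
{[2,3],[2,4]} hit by 3; {[5,7],[7,8],[5,9],[6,10]} hit by 7; {[12,14],[13,15]} hit by 14; {[15,16]} hit by 16.
Points: 3, 7, 14, 16 (4 total).

3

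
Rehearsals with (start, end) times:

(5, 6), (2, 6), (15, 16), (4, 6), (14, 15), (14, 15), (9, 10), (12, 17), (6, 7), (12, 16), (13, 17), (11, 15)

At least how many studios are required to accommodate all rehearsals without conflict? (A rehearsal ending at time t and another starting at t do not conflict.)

The answer is the maximum number of intervals overlapping at any instant.
starts: [2, 4, 5, 6, 9, 11, 12, 12, 13, 14, 14, 15]
ends:   [6, 6, 6, 7, 10, 15, 15, 15, 16, 16, 17, 17]
s2→1 s4→2 s5→3 e6→2 e6→1 e6→0 s6→1 e7→0 s9→1 e10→0 s11→1 s12→2 s12→3 s13→4 s14→5 s14→6  — peak 6.

6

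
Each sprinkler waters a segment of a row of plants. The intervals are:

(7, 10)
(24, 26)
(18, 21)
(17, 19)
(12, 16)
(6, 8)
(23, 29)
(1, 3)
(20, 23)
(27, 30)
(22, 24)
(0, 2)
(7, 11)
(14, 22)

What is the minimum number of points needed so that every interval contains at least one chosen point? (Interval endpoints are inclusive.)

By right end: [0,2]  [1,3]  [6,8]  [7,10]  [7,11]  [12,16]  [17,19]  [18,21]  [14,22]  [20,23]  [22,24]  [24,26]  [23,29]  [27,30]
[0,2] uncovered → point at 2; [6,8] uncovered → point at 8; [12,16] uncovered → point at 16; [17,19] uncovered → point at 19; [20,23] uncovered → point at 23; [24,26] uncovered → point at 26; [27,30] uncovered → point at 30.
Points: 2, 8, 16, 19, 23, 26, 30 (7 total).

7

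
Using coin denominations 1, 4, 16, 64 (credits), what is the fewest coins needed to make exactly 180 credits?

180 = 2×64 + 3×16 + 1×4
Total coins = 2 + 3 + 1 = 6

6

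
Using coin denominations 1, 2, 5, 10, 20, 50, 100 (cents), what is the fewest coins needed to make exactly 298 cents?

298 − 2×100→98 − 1×50→48 − 2×20→8 − 1×5→3 − 1×2→1 − 1×1→0
Total coins = 2 + 1 + 2 + 1 + 1 + 1 = 8

8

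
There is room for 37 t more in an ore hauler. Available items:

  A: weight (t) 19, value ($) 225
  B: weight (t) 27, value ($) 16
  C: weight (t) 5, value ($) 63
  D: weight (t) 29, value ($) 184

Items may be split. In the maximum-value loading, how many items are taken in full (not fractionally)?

Order: C (63/5=12.60) > A (225/19=11.84) > D (184/29=6.34) > B (16/27=0.59)
Fill: take C (5 @ 63) → take A (19 @ 225) → take 13/29 of D → 82.48; 37/37 used.
2 item(s) taken whole; one partial (take 13/29 of D).

2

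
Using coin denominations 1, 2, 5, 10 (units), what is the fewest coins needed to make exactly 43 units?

Greedy: take as many of the largest coin as possible, then repeat with the remainder.
43 − 4×10→3 − 1×2→1 − 1×1→0
Total coins = 4 + 1 + 1 = 6

6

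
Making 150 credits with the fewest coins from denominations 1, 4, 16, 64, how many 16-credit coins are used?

1

150 = 2×64 + 1×16 + 1×4 + 2×1
Count of 16: 1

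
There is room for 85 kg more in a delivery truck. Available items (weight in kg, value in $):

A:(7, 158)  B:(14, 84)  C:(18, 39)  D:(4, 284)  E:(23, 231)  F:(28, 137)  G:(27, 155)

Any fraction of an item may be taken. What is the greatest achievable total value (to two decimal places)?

Greedy by value/weight ratio, highest first.
Order: D (284/4=71.00) > A (158/7=22.57) > E (231/23=10.04) > B (84/14=6.00) > G (155/27=5.74) > F (137/28=4.89) > C (39/18=2.17)
Fill: take D (4 @ 284) → take A (7 @ 158) → take E (23 @ 231) → take B (14 @ 84) → take G (27 @ 155) → take 10/28 of F → 48.93; 85/85 used.
Total value = 960.93

960.93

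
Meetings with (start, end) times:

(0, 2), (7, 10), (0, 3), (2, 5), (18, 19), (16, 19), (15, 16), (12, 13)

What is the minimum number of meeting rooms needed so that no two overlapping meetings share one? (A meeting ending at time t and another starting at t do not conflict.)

The answer is the maximum number of intervals overlapping at any instant.
Events (time:±→running): 0:+→1 0:+→2 … peak 2.

2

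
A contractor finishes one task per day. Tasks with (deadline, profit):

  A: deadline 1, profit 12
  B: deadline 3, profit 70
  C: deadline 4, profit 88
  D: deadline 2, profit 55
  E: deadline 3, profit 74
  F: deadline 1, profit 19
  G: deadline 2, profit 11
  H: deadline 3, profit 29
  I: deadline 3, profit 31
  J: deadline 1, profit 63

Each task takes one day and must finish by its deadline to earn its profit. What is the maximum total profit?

295

Sort by profit descending; place each in the latest free slot ≤ its deadline.
By profit: C(d4,88), E(d3,74), B(d3,70), J(d1,63), D(d2,55), I(d3,31), H(d3,29), F(d1,19), A(d1,12), G(d2,11)
C→slot 4; E→slot 3; B→slot 2; J→slot 1; D skipped; I skipped; H skipped; F skipped; A skipped; G skipped.
Profit = 63 + 70 + 74 + 88 = 295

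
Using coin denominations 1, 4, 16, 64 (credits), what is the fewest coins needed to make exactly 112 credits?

4

Greedy: take as many of the largest coin as possible, then repeat with the remainder.
112 = 1×64 + 3×16
Total coins = 1 + 3 = 4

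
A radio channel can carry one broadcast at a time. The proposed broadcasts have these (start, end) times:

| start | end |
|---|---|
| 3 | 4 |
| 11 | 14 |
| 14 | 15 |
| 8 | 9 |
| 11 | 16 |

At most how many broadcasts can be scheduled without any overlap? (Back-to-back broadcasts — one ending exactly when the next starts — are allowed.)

4

By end time: (3,4), (8,9), (11,14), (14,15), (11,16).
Pick (3,4); next start ≥ 4 → (8,9); next start ≥ 9 → (11,14); next start ≥ 14 → (14,15).
Selected 4 broadcasts.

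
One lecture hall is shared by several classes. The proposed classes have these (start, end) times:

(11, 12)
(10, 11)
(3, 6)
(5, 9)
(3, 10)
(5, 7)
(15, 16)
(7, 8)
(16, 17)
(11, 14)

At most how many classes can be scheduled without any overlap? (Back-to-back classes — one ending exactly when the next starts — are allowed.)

6

By end time: (3,6), (5,7), (7,8), (5,9), (3,10), (10,11), (11,12), (11,14), (15,16), (16,17).
Pick (3,6); next start ≥ 6 → (7,8); next start ≥ 8 → (10,11); next start ≥ 11 → (11,12); next start ≥ 12 → (15,16); next start ≥ 16 → (16,17).
Selected 6 classes.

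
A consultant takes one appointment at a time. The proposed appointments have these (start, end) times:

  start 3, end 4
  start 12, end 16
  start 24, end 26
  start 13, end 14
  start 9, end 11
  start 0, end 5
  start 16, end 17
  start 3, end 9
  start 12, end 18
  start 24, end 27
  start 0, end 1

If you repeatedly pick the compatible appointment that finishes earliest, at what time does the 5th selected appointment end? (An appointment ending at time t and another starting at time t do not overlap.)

17

Sorted by end: (0,1)  (3,4)  (0,5)  (3,9)  (9,11)  (13,14)  (12,16)  (16,17)  (12,18)  (24,26)  (24,27)
take (0,1); take (3,4); skip (0,5); take (9,11); take (13,14); skip (12,16); take (16,17); skip (12,18); take (24,26).
Selected: (0,1) (3,4) (9,11) (13,14) (16,17) (24,26)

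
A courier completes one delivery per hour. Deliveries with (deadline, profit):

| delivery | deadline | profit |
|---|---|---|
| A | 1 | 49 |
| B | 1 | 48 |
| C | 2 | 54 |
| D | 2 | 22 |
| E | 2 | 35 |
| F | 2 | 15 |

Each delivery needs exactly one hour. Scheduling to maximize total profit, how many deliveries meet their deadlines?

Profit order: C=54 A=49 B=48 E=35 D=22 F=15
Assign: C→slot 2, A→slot 1, B skipped, E skipped, D skipped, F skipped.
Slots: [1:A] [2:C]
2 of 6 scheduled.

2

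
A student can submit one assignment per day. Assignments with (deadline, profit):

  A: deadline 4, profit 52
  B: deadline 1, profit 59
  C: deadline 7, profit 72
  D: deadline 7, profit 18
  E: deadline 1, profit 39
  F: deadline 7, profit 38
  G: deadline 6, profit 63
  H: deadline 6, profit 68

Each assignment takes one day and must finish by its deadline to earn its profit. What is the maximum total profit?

Profit order: C=72 H=68 G=63 B=59 A=52 E=39 F=38 D=18
Assign: C→slot 7, H→slot 6, G→slot 5, B→slot 1, A→slot 4, E skipped, F→slot 3, D→slot 2.
Slots: [1:B] [2:D] [3:F] [4:A] [5:G] [6:H] [7:C]
Profit = 59 + 18 + 38 + 52 + 63 + 68 + 72 = 370

370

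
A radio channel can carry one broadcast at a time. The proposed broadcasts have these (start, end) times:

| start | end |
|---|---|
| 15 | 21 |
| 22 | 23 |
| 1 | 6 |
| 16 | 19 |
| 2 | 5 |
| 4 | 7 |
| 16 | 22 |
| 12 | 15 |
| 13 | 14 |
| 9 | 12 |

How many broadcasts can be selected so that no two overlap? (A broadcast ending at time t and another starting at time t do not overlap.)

5

Sort by end time and greedily take each interval whose start is ≥ the last chosen end.
By end time: (2,5), (1,6), (4,7), (9,12), (13,14), (12,15), (16,19), (15,21), (16,22), (22,23).
Pick (2,5); next start ≥ 5 → (9,12); next start ≥ 12 → (13,14); next start ≥ 14 → (16,19); next start ≥ 19 → (22,23).
Selected 5 broadcasts.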